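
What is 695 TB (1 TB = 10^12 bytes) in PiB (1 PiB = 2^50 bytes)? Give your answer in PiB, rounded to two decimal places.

695 TB × 1,000,000,000,000 bytes/TB = 695,000,000,000,000 bytes
1 PiB = 2^50 bytes = 1,125,899,906,842,624 bytes
695,000,000,000,000 / 1,125,899,906,842,624 = 0.62 PiB

0.62 PiB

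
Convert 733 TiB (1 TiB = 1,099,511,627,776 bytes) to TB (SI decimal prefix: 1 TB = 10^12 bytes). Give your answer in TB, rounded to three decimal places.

805.942 TB

733 TiB × 1,099,511,627,776 bytes/TiB = 805,942,023,159,808 bytes
1 TB = 10^12 bytes = 1,000,000,000,000 bytes
805,942,023,159,808 / 1,000,000,000,000 = 805.942 TB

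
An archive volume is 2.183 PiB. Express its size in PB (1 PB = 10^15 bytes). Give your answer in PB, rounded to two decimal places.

2.46 PB

2.183 PiB = 2.183 × 2^50 bytes = 2,457,839,496,637,448.192 bytes
1 PB = 1,000,000,000,000,000 bytes
2,457,839,496,637,448.192 / 1,000,000,000,000,000 = 2.46 PB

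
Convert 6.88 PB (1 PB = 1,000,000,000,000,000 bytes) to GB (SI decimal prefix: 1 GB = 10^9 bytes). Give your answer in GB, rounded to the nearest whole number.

6.88 PB = 6.88 × 10^15 bytes = 6,880,000,000,000,000 bytes
1 GB = 1,000,000,000 bytes
6,880,000,000,000,000 / 1,000,000,000 = 6,880,000 GB

6,880,000 GB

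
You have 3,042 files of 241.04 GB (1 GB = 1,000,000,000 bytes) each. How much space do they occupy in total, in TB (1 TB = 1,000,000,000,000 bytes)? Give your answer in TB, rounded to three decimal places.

733.244 TB

Total = 3,042 × 241.04 GB = 733243.68 GB
= 733243.68 × 1,000,000,000 bytes = 733,243,680,000,000 bytes
1 TB = 1,000,000,000,000 bytes
733,243,680,000,000 / 1,000,000,000,000 = 733.244 TB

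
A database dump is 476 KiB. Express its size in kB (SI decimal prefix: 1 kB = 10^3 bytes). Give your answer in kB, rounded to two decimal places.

476 KiB = 476 × 2^10 bytes = 487,424 bytes
1 kB = 10^3 bytes = 1,000 bytes
487,424 / 1,000 = 487.42 kB

487.42 kB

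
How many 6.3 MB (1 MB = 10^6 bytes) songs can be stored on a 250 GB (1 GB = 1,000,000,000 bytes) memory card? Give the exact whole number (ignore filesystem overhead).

Capacity: 250 GB = 250,000,000,000 bytes
Per item: 6.3 MB = 6,300,000 bytes
⌊250,000,000,000 / 6,300,000⌋ = 39,682

39,682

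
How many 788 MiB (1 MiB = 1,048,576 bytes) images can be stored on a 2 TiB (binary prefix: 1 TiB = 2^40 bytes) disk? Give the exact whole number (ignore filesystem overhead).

2,661

Capacity: 2 TiB = 2,199,023,255,552 bytes
Per item: 788 MiB = 826,277,888 bytes
⌊2,199,023,255,552 / 826,277,888⌋ = 2,661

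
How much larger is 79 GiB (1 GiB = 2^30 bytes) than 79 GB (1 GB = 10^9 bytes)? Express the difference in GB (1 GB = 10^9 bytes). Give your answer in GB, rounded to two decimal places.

5.83 GB

79 GiB = 79 × 1,073,741,824 = 84,825,604,096 bytes
79 GB = 79 × 1,000,000,000 = 79,000,000,000 bytes
difference = 5,825,604,096 bytes
5,825,604,096 / 1,000,000,000 = 5.83 GB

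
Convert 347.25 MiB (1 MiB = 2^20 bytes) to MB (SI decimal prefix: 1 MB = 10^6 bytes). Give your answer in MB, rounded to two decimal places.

347.25 MiB = 347.25 × 2^20 bytes = 364,118,016 bytes
1 MB = 1,000,000 bytes
364,118,016 / 1,000,000 = 364.12 MB

364.12 MB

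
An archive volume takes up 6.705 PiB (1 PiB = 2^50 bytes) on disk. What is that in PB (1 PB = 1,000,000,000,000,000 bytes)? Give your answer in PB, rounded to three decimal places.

6.705 PiB × 1,125,899,906,842,624 bytes/PiB = 7,549,158,875,379,793.92 bytes
1 PB = 10^15 bytes = 1,000,000,000,000,000 bytes
7,549,158,875,379,793.92 / 1,000,000,000,000,000 = 7.549 PB

7.549 PB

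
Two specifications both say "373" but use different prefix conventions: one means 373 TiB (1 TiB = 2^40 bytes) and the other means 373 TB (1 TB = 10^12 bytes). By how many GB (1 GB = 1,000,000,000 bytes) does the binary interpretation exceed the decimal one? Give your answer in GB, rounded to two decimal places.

37,117.84 GB

373 TiB = 373 × 1,099,511,627,776 = 410,117,837,160,448 bytes
373 TB = 373 × 1,000,000,000,000 = 373,000,000,000,000 bytes
difference = 37,117,837,160,448 bytes
37,117,837,160,448 / 1,000,000,000 = 37,117.84 GB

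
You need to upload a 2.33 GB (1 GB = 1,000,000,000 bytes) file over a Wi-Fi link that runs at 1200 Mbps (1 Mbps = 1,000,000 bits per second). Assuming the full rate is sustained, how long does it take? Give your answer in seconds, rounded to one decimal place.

2.33 GB = 2,330,000,000 bytes = 18,640,000,000 bits
1200 Mbps = 1,200,000,000 bits/s
time = 18,640,000,000 / 1,200,000,000 = 15.5 s

15.5 seconds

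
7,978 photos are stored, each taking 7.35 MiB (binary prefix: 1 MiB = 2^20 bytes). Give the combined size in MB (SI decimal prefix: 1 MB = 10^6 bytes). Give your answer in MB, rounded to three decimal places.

Total = 7,978 × 7.35 MiB = 58638.3 MiB
= 58638.3 × 1,048,576 bytes = 61,486,714,060.8 bytes
1 MB = 1,000,000 bytes
61,486,714,060.8 / 1,000,000 = 61,486.714 MB

61,486.714 MB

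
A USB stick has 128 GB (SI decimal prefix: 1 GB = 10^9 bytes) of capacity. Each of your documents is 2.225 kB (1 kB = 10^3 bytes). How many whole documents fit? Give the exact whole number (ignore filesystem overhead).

Capacity: 128 GB = 128,000,000,000 bytes
Per item: 2.225 kB = 2,225 bytes
⌊128,000,000,000 / 2,225⌋ = 57,528,089

57,528,089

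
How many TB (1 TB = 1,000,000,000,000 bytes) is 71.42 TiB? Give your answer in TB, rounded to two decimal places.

71.42 TiB = 71.42 × 2^40 bytes = 78,527,120,455,761.92 bytes
1 TB = 10^12 bytes = 1,000,000,000,000 bytes
78,527,120,455,761.92 / 1,000,000,000,000 = 78.53 TB

78.53 TB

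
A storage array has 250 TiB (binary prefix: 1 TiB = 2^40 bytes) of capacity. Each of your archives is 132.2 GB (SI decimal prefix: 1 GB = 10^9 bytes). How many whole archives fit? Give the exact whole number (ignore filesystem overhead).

Capacity: 250 TiB = 274,877,906,944,000 bytes
Per item: 132.2 GB = 132,200,000,000 bytes
⌊274,877,906,944,000 / 132,200,000,000⌋ = 2,079

2,079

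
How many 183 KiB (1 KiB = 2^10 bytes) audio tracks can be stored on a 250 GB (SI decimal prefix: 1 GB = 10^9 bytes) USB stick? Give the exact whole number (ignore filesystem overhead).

Capacity: 250 GB = 250,000,000,000 bytes
Per item: 183 KiB = 187,392 bytes
⌊250,000,000,000 / 187,392⌋ = 1,334,101

1,334,101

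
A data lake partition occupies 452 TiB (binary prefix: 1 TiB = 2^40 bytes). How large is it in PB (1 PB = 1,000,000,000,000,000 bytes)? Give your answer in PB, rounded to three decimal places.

452 TiB = 452 × 2^40 bytes = 496,979,255,754,752 bytes
1 PB = 1,000,000,000,000,000 bytes
496,979,255,754,752 / 1,000,000,000,000,000 = 0.497 PB

0.497 PB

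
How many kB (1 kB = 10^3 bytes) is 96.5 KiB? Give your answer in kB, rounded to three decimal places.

96.5 KiB × 1,024 bytes/KiB = 98,816 bytes
1 kB = 1,000 bytes
98,816 / 1,000 = 98.816 kB

98.816 kB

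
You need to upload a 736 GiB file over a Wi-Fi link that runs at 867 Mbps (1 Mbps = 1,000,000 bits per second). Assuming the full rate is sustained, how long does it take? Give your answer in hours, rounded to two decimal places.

736 GiB = 790,273,982,464 bytes = 6,322,191,859,712 bits
867 Mbps = 867,000,000 bits/s
time = 6,322,191,859,712 / 867,000,000 = 7,292.0321 s
7,292.0321 s / 3600 = 2.03 hours

2.03 hours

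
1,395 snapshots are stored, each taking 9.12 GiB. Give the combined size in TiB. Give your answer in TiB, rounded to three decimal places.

12.424 TiB

Total = 1,395 × 9.12 GiB = 12722.4 GiB
= 12722.4 × 1,073,741,824 bytes = 13,660,572,981,657.6 bytes
1 TiB = 1,099,511,627,776 bytes
13,660,572,981,657.6 / 1,099,511,627,776 = 12.424 TiB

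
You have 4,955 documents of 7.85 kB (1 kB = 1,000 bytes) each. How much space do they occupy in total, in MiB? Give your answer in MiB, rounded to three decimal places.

37.095 MiB

Total = 4,955 × 7.85 kB = 38896.75 kB
= 38896.75 × 1,000 bytes = 38,896,750 bytes
1 MiB = 1,048,576 bytes
38,896,750 / 1,048,576 = 37.095 MiB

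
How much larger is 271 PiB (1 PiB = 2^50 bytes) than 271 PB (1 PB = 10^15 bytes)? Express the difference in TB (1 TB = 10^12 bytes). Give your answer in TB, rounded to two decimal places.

271 PiB = 271 × 1,125,899,906,842,624 = 305,118,874,754,351,104 bytes
271 PB = 271 × 1,000,000,000,000,000 = 271,000,000,000,000,000 bytes
difference = 34,118,874,754,351,104 bytes
34,118,874,754,351,104 / 1,000,000,000,000 = 34,118.87 TB

34,118.87 TB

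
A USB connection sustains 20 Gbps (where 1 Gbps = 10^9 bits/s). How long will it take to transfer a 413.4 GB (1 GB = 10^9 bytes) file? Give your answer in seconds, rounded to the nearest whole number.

165 seconds

413.4 GB = 413,400,000,000 bytes = 3,307,200,000,000 bits
20 Gbps = 20,000,000,000 bits/s
time = 3,307,200,000,000 / 20,000,000,000 = 165 s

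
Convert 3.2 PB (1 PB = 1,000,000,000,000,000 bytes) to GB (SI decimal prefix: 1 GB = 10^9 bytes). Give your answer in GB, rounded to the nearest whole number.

3,200,000 GB

3.2 PB = 3.2 × 10^15 bytes = 3,200,000,000,000,000 bytes
1 GB = 10^9 bytes = 1,000,000,000 bytes
3,200,000,000,000,000 / 1,000,000,000 = 3,200,000 GB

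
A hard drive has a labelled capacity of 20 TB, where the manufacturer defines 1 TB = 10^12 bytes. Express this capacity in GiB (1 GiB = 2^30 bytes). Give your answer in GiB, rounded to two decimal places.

18,626.45 GiB

20 TB = 20 × 10^12 bytes = 20,000,000,000,000 bytes
1 GiB = 1,073,741,824 bytes
20,000,000,000,000 / 1,073,741,824 = 18,626.45 GiB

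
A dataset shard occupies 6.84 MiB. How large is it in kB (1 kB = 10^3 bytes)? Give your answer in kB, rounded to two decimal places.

7,172.26 kB

6.84 MiB × 1,048,576 bytes/MiB = 7,172,259.84 bytes
1 kB = 10^3 bytes = 1,000 bytes
7,172,259.84 / 1,000 = 7,172.26 kB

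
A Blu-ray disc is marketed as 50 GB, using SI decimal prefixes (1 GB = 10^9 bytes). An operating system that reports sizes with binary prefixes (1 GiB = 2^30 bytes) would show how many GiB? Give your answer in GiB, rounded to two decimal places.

46.57 GiB

50 GB × 1,000,000,000 bytes/GB = 50,000,000,000 bytes
1 GiB = 2^30 bytes = 1,073,741,824 bytes
50,000,000,000 / 1,073,741,824 = 46.57 GiB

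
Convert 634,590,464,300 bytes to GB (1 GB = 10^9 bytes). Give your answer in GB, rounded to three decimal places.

634,590,464,300 bytes given.
1 GB = 1,000,000,000 bytes
634,590,464,300 / 1,000,000,000 = 634.590 GB

634.590 GB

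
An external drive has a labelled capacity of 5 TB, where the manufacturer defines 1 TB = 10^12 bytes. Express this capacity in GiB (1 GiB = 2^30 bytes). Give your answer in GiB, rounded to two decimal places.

5 TB = 5 × 10^12 bytes = 5,000,000,000,000 bytes
1 GiB = 2^30 bytes = 1,073,741,824 bytes
5,000,000,000,000 / 1,073,741,824 = 4,656.61 GiB

4,656.61 GiB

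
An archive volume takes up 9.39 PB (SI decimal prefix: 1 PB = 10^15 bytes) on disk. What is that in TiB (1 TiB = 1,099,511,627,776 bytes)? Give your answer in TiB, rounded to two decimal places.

8,540.16 TiB

9.39 PB × 1,000,000,000,000,000 bytes/PB = 9,390,000,000,000,000 bytes
1 TiB = 1,099,511,627,776 bytes
9,390,000,000,000,000 / 1,099,511,627,776 = 8,540.16 TiB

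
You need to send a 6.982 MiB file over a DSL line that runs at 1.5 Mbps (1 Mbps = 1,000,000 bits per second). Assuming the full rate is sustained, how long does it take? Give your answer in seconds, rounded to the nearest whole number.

39 seconds

6.982 MiB = 7,321,157.632 bytes = 58,569,261.056 bits
1.5 Mbps = 1,500,000 bits/s
time = 58,569,261.056 / 1,500,000 = 39 s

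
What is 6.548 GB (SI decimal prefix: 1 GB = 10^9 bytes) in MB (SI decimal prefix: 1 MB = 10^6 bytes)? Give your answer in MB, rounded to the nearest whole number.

6.548 GB = 6.548 × 10^9 bytes = 6,548,000,000 bytes
1 MB = 1,000,000 bytes
6,548,000,000 / 1,000,000 = 6,548 MB

6,548 MB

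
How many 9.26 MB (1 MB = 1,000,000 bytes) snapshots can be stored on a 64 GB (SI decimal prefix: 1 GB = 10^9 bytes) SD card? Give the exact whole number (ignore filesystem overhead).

Capacity: 64 GB = 64,000,000,000 bytes
Per item: 9.26 MB = 9,260,000 bytes
⌊64,000,000,000 / 9,260,000⌋ = 6,911

6,911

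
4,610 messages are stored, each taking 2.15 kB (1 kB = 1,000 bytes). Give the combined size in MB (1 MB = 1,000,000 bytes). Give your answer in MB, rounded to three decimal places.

Total = 4,610 × 2.15 kB = 9911.5 kB
= 9911.5 × 1,000 bytes = 9,911,500 bytes
1 MB = 1,000,000 bytes
9,911,500 / 1,000,000 = 9.912 MB

9.912 MB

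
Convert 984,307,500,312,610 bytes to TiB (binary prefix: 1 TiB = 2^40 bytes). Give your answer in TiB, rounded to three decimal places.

895.222 TiB

984,307,500,312,610 bytes given.
1 TiB = 2^40 bytes = 1,099,511,627,776 bytes
984,307,500,312,610 / 1,099,511,627,776 = 895.222 TiB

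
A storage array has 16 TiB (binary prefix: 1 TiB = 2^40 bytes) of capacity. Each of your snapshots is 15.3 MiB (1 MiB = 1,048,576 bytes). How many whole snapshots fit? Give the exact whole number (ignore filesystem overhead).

1,096,550

Capacity: 16 TiB = 17,592,186,044,416 bytes
Per item: 15.3 MiB = 16,043,212.8 bytes
⌊17,592,186,044,416 / 16,043,212.8⌋ = 1,096,550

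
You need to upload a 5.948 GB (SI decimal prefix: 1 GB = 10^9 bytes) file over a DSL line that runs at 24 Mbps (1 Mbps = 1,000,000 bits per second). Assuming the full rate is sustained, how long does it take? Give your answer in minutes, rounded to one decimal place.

33.0 minutes

5.948 GB = 5,948,000,000 bytes = 47,584,000,000 bits
24 Mbps = 24,000,000 bits/s
time = 47,584,000,000 / 24,000,000 = 1,982.67 s
1,982.67 s / 60 = 33.0 minutes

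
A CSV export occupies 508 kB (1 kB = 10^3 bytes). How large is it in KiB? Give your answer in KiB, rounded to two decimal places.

496.09 KiB

508 kB = 508 × 10^3 bytes = 508,000 bytes
1 KiB = 1,024 bytes
508,000 / 1,024 = 496.09 KiB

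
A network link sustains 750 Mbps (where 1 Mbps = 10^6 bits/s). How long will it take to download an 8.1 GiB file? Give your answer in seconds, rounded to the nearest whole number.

8.1 GiB = 8,697,308,774.4 bytes = 69,578,470,195.2 bits
750 Mbps = 750,000,000 bits/s
time = 69,578,470,195.2 / 750,000,000 = 93 s

93 seconds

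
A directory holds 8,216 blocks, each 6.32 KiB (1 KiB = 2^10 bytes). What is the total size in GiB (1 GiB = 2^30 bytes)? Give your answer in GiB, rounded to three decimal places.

Total = 8,216 × 6.32 KiB = 51925.12 KiB
= 51925.12 × 1,024 bytes = 53,171,322.88 bytes
1 GiB = 1,073,741,824 bytes
53,171,322.88 / 1,073,741,824 = 0.050 GiB

0.050 GiB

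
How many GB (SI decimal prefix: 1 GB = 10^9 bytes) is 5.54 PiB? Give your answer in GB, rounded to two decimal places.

5.54 PiB = 5.54 × 2^50 bytes = 6,237,485,483,908,136.96 bytes
1 GB = 10^9 bytes = 1,000,000,000 bytes
6,237,485,483,908,136.96 / 1,000,000,000 = 6,237,485.48 GB

6,237,485.48 GB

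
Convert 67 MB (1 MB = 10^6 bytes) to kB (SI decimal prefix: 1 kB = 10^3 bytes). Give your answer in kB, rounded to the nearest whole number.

67,000 kB

67 MB = 67 × 10^6 bytes = 67,000,000 bytes
1 kB = 1,000 bytes
67,000,000 / 1,000 = 67,000 kB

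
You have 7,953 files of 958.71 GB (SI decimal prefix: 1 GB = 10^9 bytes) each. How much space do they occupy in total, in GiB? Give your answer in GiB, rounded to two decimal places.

7,100,981.32 GiB

Total = 7,953 × 958.71 GB = 7624620.63 GB
= 7624620.63 × 1,000,000,000 bytes = 7,624,620,630,000,000 bytes
1 GiB = 1,073,741,824 bytes
7,624,620,630,000,000 / 1,073,741,824 = 7,100,981.32 GiB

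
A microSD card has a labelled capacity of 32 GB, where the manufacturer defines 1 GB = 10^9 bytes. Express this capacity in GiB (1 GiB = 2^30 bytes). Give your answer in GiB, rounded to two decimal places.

32 GB = 32 × 10^9 bytes = 32,000,000,000 bytes
1 GiB = 2^30 bytes = 1,073,741,824 bytes
32,000,000,000 / 1,073,741,824 = 29.80 GiB

29.80 GiB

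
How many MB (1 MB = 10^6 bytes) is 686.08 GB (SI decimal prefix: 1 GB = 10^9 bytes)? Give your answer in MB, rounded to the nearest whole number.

686.08 GB = 686.08 × 10^9 bytes = 686,080,000,000 bytes
1 MB = 1,000,000 bytes
686,080,000,000 / 1,000,000 = 686,080 MB

686,080 MB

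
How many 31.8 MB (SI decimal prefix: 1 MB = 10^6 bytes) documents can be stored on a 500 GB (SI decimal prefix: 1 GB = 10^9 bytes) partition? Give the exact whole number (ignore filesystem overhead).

15,723

Capacity: 500 GB = 500,000,000,000 bytes
Per item: 31.8 MB = 31,800,000 bytes
⌊500,000,000,000 / 31,800,000⌋ = 15,723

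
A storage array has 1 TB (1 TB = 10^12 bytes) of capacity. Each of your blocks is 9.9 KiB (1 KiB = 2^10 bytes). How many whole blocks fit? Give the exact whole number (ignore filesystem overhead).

Capacity: 1 TB = 1,000,000,000,000 bytes
Per item: 9.9 KiB = 10,137.6 bytes
⌊1,000,000,000,000 / 10,137.6⌋ = 98,642,676

98,642,676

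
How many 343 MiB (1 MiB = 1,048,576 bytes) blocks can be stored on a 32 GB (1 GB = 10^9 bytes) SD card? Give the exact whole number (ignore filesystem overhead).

Capacity: 32 GB = 32,000,000,000 bytes
Per item: 343 MiB = 359,661,568 bytes
⌊32,000,000,000 / 359,661,568⌋ = 88

88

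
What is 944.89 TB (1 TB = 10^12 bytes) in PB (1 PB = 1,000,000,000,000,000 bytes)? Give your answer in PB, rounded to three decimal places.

944.89 TB = 944.89 × 10^12 bytes = 944,890,000,000,000 bytes
1 PB = 1,000,000,000,000,000 bytes
944,890,000,000,000 / 1,000,000,000,000,000 = 0.945 PB

0.945 PB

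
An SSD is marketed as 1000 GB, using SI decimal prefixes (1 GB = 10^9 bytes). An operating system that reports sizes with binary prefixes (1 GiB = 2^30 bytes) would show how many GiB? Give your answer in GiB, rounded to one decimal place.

1000 GB = 1000 × 10^9 bytes = 1,000,000,000,000 bytes
1 GiB = 1,073,741,824 bytes
1,000,000,000,000 / 1,073,741,824 = 931.3 GiB

931.3 GiB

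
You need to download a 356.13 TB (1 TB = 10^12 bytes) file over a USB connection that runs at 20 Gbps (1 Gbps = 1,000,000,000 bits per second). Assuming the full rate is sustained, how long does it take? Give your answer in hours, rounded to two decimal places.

356.13 TB = 356,130,000,000,000 bytes = 2,849,040,000,000,000 bits
20 Gbps = 20,000,000,000 bits/s
time = 2,849,040,000,000,000 / 20,000,000,000 = 142,452.0000 s
142,452.0000 s / 3600 = 39.57 hours

39.57 hours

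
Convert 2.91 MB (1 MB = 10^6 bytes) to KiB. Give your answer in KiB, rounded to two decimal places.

2,841.80 KiB

2.91 MB = 2.91 × 10^6 bytes = 2,910,000 bytes
1 KiB = 1,024 bytes
2,910,000 / 1,024 = 2,841.80 KiB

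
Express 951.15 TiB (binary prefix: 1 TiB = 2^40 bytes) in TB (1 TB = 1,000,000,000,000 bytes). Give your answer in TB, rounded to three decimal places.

1,045.800 TB

951.15 TiB = 951.15 × 2^40 bytes = 1,045,800,484,759,142.4 bytes
1 TB = 10^12 bytes = 1,000,000,000,000 bytes
1,045,800,484,759,142.4 / 1,000,000,000,000 = 1,045.800 TB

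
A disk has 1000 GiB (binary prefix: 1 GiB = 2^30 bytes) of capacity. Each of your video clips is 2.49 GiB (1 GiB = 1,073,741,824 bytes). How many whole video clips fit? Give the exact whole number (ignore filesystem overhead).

401

Capacity: 1000 GiB = 1,073,741,824,000 bytes
Per item: 2.49 GiB = 2,673,617,141.76 bytes
⌊1,073,741,824,000 / 2,673,617,141.76⌋ = 401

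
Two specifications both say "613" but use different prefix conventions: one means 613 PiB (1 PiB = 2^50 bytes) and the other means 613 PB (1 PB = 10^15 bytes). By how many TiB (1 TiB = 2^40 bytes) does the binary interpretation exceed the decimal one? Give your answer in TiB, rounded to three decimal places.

70,191.748 TiB

613 PiB = 613 × 1,125,899,906,842,624 = 690,176,642,894,528,512 bytes
613 PB = 613 × 1,000,000,000,000,000 = 613,000,000,000,000,000 bytes
difference = 77,176,642,894,528,512 bytes
77,176,642,894,528,512 / 1,099,511,627,776 = 70,191.748 TiB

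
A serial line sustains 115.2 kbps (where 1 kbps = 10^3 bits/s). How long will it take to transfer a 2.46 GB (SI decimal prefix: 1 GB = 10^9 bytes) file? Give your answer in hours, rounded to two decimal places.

2.46 GB = 2,460,000,000 bytes = 19,680,000,000 bits
115.2 kbps = 115,200 bits/s
time = 19,680,000,000 / 115,200 = 170,833.3333 s
170,833.3333 s / 3600 = 47.45 hours

47.45 hours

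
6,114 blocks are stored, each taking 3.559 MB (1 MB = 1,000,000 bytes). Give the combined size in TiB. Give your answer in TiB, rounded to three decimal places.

0.020 TiB

Total = 6,114 × 3.559 MB = 21759.726 MB
= 21759.726 × 1,000,000 bytes = 21,759,726,000 bytes
1 TiB = 1,099,511,627,776 bytes
21,759,726,000 / 1,099,511,627,776 = 0.020 TiB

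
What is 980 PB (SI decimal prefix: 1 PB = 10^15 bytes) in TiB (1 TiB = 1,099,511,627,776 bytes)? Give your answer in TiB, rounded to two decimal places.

891,304.81 TiB

980 PB = 980 × 10^15 bytes = 980,000,000,000,000,000 bytes
1 TiB = 1,099,511,627,776 bytes
980,000,000,000,000,000 / 1,099,511,627,776 = 891,304.81 TiB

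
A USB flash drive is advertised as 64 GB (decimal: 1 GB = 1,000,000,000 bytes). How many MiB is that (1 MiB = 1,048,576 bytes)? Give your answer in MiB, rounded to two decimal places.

61,035.16 MiB

64 GB × 1,000,000,000 bytes/GB = 64,000,000,000 bytes
1 MiB = 1,048,576 bytes
64,000,000,000 / 1,048,576 = 61,035.16 MiB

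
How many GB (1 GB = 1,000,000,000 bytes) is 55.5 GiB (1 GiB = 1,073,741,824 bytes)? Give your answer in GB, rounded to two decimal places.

55.5 GiB = 55.5 × 2^30 bytes = 59,592,671,232 bytes
1 GB = 1,000,000,000 bytes
59,592,671,232 / 1,000,000,000 = 59.59 GB

59.59 GB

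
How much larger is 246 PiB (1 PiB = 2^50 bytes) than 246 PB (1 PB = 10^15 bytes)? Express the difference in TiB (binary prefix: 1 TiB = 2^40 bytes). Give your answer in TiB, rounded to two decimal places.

246 PiB = 246 × 1,125,899,906,842,624 = 276,971,377,083,285,504 bytes
246 PB = 246 × 1,000,000,000,000,000 = 246,000,000,000,000,000 bytes
difference = 30,971,377,083,285,504 bytes
30,971,377,083,285,504 / 1,099,511,627,776 = 28,168.30 TiB

28,168.30 TiB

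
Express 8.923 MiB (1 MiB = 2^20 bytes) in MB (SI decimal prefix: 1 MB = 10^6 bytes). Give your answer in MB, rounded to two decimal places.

9.36 MB

8.923 MiB = 8.923 × 2^20 bytes = 9,356,443.648 bytes
1 MB = 10^6 bytes = 1,000,000 bytes
9,356,443.648 / 1,000,000 = 9.36 MB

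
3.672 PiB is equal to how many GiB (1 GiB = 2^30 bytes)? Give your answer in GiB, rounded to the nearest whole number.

3,850,371 GiB

3.672 PiB = 3.672 × 2^50 bytes = 4,134,304,457,926,115.328 bytes
1 GiB = 1,073,741,824 bytes
4,134,304,457,926,115.328 / 1,073,741,824 = 3,850,371 GiB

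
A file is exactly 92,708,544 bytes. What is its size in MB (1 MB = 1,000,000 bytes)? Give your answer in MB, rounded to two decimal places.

92,708,544 bytes given.
1 MB = 1,000,000 bytes
92,708,544 / 1,000,000 = 92.71 MB

92.71 MB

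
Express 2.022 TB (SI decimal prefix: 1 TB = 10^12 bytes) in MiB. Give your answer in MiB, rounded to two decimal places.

2.022 TB × 1,000,000,000,000 bytes/TB = 2,022,000,000,000 bytes
1 MiB = 2^20 bytes = 1,048,576 bytes
2,022,000,000,000 / 1,048,576 = 1,928,329.47 MiB

1,928,329.47 MiB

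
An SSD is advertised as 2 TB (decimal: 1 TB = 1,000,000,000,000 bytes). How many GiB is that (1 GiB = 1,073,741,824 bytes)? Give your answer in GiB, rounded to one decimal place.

1,862.6 GiB

2 TB = 2 × 10^12 bytes = 2,000,000,000,000 bytes
1 GiB = 1,073,741,824 bytes
2,000,000,000,000 / 1,073,741,824 = 1,862.6 GiB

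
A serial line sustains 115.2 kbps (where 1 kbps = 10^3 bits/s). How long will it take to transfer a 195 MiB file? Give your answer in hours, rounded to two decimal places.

195 MiB = 204,472,320 bytes = 1,635,778,560 bits
115.2 kbps = 115,200 bits/s
time = 1,635,778,560 / 115,200 = 14,199.4667 s
14,199.4667 s / 3600 = 3.94 hours

3.94 hours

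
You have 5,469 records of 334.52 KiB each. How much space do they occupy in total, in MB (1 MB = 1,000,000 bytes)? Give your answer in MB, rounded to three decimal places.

1,873.398 MB

Total = 5,469 × 334.52 KiB = 1829489.88 KiB
= 1829489.88 × 1,024 bytes = 1,873,397,637.12 bytes
1 MB = 1,000,000 bytes
1,873,397,637.12 / 1,000,000 = 1,873.398 MB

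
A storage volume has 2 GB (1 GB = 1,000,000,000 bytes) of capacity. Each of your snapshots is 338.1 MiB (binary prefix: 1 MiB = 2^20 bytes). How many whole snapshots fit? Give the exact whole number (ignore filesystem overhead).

Capacity: 2 GB = 2,000,000,000 bytes
Per item: 338.1 MiB = 354,523,545.6 bytes
⌊2,000,000,000 / 354,523,545.6⌋ = 5

5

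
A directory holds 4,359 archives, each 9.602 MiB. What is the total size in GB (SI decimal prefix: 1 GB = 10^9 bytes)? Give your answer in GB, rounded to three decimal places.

43.888 GB

Total = 4,359 × 9.602 MiB = 41855.118 MiB
= 41855.118 × 1,048,576 bytes = 43,888,272,211.968 bytes
1 GB = 1,000,000,000 bytes
43,888,272,211.968 / 1,000,000,000 = 43.888 GB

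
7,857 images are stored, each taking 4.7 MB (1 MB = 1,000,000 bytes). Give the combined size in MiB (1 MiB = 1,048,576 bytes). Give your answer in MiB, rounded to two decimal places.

35,217.19 MiB

Total = 7,857 × 4.7 MB = 36927.9 MB
= 36927.9 × 1,000,000 bytes = 36,927,900,000 bytes
1 MiB = 1,048,576 bytes
36,927,900,000 / 1,048,576 = 35,217.19 MiB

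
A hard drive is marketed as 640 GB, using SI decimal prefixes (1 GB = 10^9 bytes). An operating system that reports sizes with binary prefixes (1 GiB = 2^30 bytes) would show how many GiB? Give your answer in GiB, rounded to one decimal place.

596.0 GiB

640 GB = 640 × 10^9 bytes = 640,000,000,000 bytes
1 GiB = 2^30 bytes = 1,073,741,824 bytes
640,000,000,000 / 1,073,741,824 = 596.0 GiB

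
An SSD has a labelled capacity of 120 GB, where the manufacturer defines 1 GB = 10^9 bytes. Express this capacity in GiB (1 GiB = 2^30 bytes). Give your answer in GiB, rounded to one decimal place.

111.8 GiB

120 GB × 1,000,000,000 bytes/GB = 120,000,000,000 bytes
1 GiB = 1,073,741,824 bytes
120,000,000,000 / 1,073,741,824 = 111.8 GiB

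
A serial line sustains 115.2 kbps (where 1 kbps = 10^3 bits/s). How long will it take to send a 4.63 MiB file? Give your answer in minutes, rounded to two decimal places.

5.62 minutes

4.63 MiB = 4,854,906.88 bytes = 38,839,255.04 bits
115.2 kbps = 115,200 bits/s
time = 38,839,255.04 / 115,200 = 337.146 s
337.146 s / 60 = 5.62 minutes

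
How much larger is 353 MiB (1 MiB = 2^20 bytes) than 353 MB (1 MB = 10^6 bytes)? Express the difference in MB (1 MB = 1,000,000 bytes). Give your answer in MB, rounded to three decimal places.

353 MiB = 353 × 1,048,576 = 370,147,328 bytes
353 MB = 353 × 1,000,000 = 353,000,000 bytes
difference = 17,147,328 bytes
17,147,328 / 1,000,000 = 17.147 MB

17.147 MB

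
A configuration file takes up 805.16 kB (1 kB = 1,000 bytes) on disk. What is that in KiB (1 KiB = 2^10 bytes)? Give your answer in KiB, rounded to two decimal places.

805.16 kB = 805.16 × 10^3 bytes = 805,160 bytes
1 KiB = 1,024 bytes
805,160 / 1,024 = 786.29 KiB

786.29 KiB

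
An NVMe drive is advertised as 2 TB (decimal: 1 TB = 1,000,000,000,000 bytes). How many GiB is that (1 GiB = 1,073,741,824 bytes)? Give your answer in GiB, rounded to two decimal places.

2 TB = 2 × 10^12 bytes = 2,000,000,000,000 bytes
1 GiB = 1,073,741,824 bytes
2,000,000,000,000 / 1,073,741,824 = 1,862.65 GiB

1,862.65 GiB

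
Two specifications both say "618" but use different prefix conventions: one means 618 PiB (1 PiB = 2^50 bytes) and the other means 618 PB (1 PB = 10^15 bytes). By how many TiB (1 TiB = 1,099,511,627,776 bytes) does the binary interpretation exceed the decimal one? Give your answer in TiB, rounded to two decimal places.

70,764.27 TiB

618 PiB = 618 × 1,125,899,906,842,624 = 695,806,142,428,741,632 bytes
618 PB = 618 × 1,000,000,000,000,000 = 618,000,000,000,000,000 bytes
difference = 77,806,142,428,741,632 bytes
77,806,142,428,741,632 / 1,099,511,627,776 = 70,764.27 TiB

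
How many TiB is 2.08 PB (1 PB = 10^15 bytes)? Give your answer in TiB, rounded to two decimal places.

1,891.75 TiB

2.08 PB = 2.08 × 10^15 bytes = 2,080,000,000,000,000 bytes
1 TiB = 1,099,511,627,776 bytes
2,080,000,000,000,000 / 1,099,511,627,776 = 1,891.75 TiB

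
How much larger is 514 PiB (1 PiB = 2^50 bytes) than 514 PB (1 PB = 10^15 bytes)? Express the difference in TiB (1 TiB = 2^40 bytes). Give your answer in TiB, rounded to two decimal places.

58,855.72 TiB

514 PiB = 514 × 1,125,899,906,842,624 = 578,712,552,117,108,736 bytes
514 PB = 514 × 1,000,000,000,000,000 = 514,000,000,000,000,000 bytes
difference = 64,712,552,117,108,736 bytes
64,712,552,117,108,736 / 1,099,511,627,776 = 58,855.72 TiB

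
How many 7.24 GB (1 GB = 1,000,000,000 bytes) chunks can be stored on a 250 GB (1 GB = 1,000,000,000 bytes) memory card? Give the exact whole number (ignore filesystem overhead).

34

Capacity: 250 GB = 250,000,000,000 bytes
Per item: 7.24 GB = 7,240,000,000 bytes
⌊250,000,000,000 / 7,240,000,000⌋ = 34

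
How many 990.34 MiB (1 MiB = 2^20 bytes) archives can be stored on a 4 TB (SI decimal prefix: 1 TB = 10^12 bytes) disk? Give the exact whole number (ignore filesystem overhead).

Capacity: 4 TB = 4,000,000,000,000 bytes
Per item: 990.34 MiB = 1,038,446,755.84 bytes
⌊4,000,000,000,000 / 1,038,446,755.84⌋ = 3,851

3,851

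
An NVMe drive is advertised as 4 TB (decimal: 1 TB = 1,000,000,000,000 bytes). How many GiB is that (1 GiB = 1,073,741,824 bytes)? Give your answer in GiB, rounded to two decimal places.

4 TB × 1,000,000,000,000 bytes/TB = 4,000,000,000,000 bytes
1 GiB = 2^30 bytes = 1,073,741,824 bytes
4,000,000,000,000 / 1,073,741,824 = 3,725.29 GiB

3,725.29 GiB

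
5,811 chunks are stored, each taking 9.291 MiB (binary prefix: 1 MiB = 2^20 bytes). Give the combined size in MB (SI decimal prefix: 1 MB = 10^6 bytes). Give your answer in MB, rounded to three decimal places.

56,612.619 MB

Total = 5,811 × 9.291 MiB = 53990.001 MiB
= 53990.001 × 1,048,576 bytes = 56,612,619,288.576 bytes
1 MB = 1,000,000 bytes
56,612,619,288.576 / 1,000,000 = 56,612.619 MB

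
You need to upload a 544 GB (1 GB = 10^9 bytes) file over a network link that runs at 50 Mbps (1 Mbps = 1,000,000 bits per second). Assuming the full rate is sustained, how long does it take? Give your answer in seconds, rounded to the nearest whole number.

544 GB = 544,000,000,000 bytes = 4,352,000,000,000 bits
50 Mbps = 50,000,000 bits/s
time = 4,352,000,000,000 / 50,000,000 = 87,040 s

87,040 seconds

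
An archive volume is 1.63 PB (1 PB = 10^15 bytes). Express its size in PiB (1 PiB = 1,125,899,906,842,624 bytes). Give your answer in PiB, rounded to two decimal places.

1.63 PB = 1.63 × 10^15 bytes = 1,630,000,000,000,000 bytes
1 PiB = 1,125,899,906,842,624 bytes
1,630,000,000,000,000 / 1,125,899,906,842,624 = 1.45 PiB

1.45 PiB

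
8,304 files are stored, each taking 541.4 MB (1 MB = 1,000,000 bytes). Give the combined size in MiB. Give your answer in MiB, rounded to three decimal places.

Total = 8,304 × 541.4 MB = 4495785.6 MB
= 4495785.6 × 1,000,000 bytes = 4,495,785,600,000 bytes
1 MiB = 1,048,576 bytes
4,495,785,600,000 / 1,048,576 = 4,287,515.259 MiB

4,287,515.259 MiB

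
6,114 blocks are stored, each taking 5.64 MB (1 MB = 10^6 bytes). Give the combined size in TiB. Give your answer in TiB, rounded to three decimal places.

0.031 TiB

Total = 6,114 × 5.64 MB = 34482.96 MB
= 34482.96 × 1,000,000 bytes = 34,482,960,000 bytes
1 TiB = 1,099,511,627,776 bytes
34,482,960,000 / 1,099,511,627,776 = 0.031 TiB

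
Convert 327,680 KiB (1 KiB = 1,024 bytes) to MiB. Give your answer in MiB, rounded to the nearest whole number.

327,680 KiB × 1,024 bytes/KiB = 335,544,320 bytes
1 MiB = 2^20 bytes = 1,048,576 bytes
335,544,320 / 1,048,576 = 320 MiB

320 MiB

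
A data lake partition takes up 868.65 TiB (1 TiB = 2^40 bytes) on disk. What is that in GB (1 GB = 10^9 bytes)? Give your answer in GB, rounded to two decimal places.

955,090.78 GB

868.65 TiB × 1,099,511,627,776 bytes/TiB = 955,090,775,467,622.4 bytes
1 GB = 1,000,000,000 bytes
955,090,775,467,622.4 / 1,000,000,000 = 955,090.78 GB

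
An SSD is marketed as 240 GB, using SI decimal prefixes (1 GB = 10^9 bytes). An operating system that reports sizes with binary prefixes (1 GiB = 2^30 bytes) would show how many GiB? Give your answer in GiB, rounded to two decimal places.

240 GB = 240 × 10^9 bytes = 240,000,000,000 bytes
1 GiB = 2^30 bytes = 1,073,741,824 bytes
240,000,000,000 / 1,073,741,824 = 223.52 GiB

223.52 GiB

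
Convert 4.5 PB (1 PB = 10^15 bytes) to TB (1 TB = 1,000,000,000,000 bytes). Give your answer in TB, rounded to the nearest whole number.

4.5 PB = 4.5 × 10^15 bytes = 4,500,000,000,000,000 bytes
1 TB = 10^12 bytes = 1,000,000,000,000 bytes
4,500,000,000,000,000 / 1,000,000,000,000 = 4,500 TB

4,500 TB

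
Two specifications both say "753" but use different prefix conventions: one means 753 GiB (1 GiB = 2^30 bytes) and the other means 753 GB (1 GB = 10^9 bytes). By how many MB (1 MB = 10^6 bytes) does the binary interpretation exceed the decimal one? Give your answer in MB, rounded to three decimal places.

55,527.593 MB

753 GiB = 753 × 1,073,741,824 = 808,527,593,472 bytes
753 GB = 753 × 1,000,000,000 = 753,000,000,000 bytes
difference = 55,527,593,472 bytes
55,527,593,472 / 1,000,000 = 55,527.593 MB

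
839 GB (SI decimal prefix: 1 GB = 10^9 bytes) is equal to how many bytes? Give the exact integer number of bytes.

839 × 1,000,000,000 = 839,000,000,000 bytes  (1 GB = 10^9 bytes)

839,000,000,000 bytes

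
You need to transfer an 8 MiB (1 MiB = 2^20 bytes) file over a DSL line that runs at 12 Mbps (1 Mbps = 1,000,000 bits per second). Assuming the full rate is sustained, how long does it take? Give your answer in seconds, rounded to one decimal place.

8 MiB = 8,388,608 bytes = 67,108,864 bits
12 Mbps = 12,000,000 bits/s
time = 67,108,864 / 12,000,000 = 5.6 s

5.6 seconds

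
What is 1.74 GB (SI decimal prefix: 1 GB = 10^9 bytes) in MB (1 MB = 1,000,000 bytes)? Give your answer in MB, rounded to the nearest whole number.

1,740 MB

1.74 GB = 1.74 × 10^9 bytes = 1,740,000,000 bytes
1 MB = 10^6 bytes = 1,000,000 bytes
1,740,000,000 / 1,000,000 = 1,740 MB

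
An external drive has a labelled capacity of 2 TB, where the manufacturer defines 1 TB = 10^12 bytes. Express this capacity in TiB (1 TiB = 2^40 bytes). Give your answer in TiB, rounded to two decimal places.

1.82 TiB

2 TB = 2 × 10^12 bytes = 2,000,000,000,000 bytes
1 TiB = 2^40 bytes = 1,099,511,627,776 bytes
2,000,000,000,000 / 1,099,511,627,776 = 1.82 TiB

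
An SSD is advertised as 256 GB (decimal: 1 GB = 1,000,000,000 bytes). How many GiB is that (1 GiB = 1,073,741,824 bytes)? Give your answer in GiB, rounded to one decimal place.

238.4 GiB

256 GB × 1,000,000,000 bytes/GB = 256,000,000,000 bytes
1 GiB = 2^30 bytes = 1,073,741,824 bytes
256,000,000,000 / 1,073,741,824 = 238.4 GiB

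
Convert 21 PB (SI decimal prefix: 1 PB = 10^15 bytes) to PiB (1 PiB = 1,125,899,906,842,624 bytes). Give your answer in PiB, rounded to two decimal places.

21 PB × 1,000,000,000,000,000 bytes/PB = 21,000,000,000,000,000 bytes
1 PiB = 1,125,899,906,842,624 bytes
21,000,000,000,000,000 / 1,125,899,906,842,624 = 18.65 PiB

18.65 PiB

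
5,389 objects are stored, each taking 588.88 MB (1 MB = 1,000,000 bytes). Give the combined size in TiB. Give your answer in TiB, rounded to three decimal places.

2.886 TiB

Total = 5,389 × 588.88 MB = 3173474.32 MB
= 3173474.32 × 1,000,000 bytes = 3,173,474,320,000 bytes
1 TiB = 1,099,511,627,776 bytes
3,173,474,320,000 / 1,099,511,627,776 = 2.886 TiB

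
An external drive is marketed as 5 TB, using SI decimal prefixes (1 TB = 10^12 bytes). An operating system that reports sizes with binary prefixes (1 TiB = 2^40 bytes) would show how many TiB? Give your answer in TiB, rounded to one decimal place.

5 TB = 5 × 10^12 bytes = 5,000,000,000,000 bytes
1 TiB = 1,099,511,627,776 bytes
5,000,000,000,000 / 1,099,511,627,776 = 4.5 TiB

4.5 TiB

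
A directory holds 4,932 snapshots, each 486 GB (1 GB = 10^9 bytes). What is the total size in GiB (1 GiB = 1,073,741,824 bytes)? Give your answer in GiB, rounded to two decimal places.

2,232,335.51 GiB

Total = 4,932 × 486 GB = 2,396,952 GB
= 2,396,952 × 1,000,000,000 bytes = 2,396,952,000,000,000 bytes
1 GiB = 1,073,741,824 bytes
2,396,952,000,000,000 / 1,073,741,824 = 2,232,335.51 GiB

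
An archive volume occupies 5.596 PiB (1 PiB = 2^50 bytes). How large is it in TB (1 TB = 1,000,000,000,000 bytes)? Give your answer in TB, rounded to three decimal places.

6,300.536 TB

5.596 PiB × 1,125,899,906,842,624 bytes/PiB = 6,300,535,878,691,323.904 bytes
1 TB = 1,000,000,000,000 bytes
6,300,535,878,691,323.904 / 1,000,000,000,000 = 6,300.536 TB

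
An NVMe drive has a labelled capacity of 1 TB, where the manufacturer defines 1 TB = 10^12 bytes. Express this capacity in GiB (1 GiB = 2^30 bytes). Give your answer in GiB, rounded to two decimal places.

1 TB = 1 × 10^12 bytes = 1,000,000,000,000 bytes
1 GiB = 1,073,741,824 bytes
1,000,000,000,000 / 1,073,741,824 = 931.32 GiB

931.32 GiB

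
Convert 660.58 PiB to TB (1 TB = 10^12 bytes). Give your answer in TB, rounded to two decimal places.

660.58 PiB = 660.58 × 2^50 bytes = 743,746,960,462,100,561.92 bytes
1 TB = 10^12 bytes = 1,000,000,000,000 bytes
743,746,960,462,100,561.92 / 1,000,000,000,000 = 743,746.96 TB

743,746.96 TB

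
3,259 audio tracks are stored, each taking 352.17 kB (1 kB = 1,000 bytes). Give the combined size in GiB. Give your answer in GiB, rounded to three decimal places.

1.069 GiB

Total = 3,259 × 352.17 kB = 1147722.03 kB
= 1147722.03 × 1,000 bytes = 1,147,722,030 bytes
1 GiB = 1,073,741,824 bytes
1,147,722,030 / 1,073,741,824 = 1.069 GiB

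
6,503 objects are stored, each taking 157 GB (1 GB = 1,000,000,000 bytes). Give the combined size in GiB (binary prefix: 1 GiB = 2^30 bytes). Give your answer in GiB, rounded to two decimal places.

950,853.34 GiB

Total = 6,503 × 157 GB = 1,020,971 GB
= 1,020,971 × 1,000,000,000 bytes = 1,020,971,000,000,000 bytes
1 GiB = 1,073,741,824 bytes
1,020,971,000,000,000 / 1,073,741,824 = 950,853.34 GiB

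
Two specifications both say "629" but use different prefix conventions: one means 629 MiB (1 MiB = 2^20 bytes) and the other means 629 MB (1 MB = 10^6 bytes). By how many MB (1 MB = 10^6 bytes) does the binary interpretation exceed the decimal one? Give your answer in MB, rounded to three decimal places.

30.554 MB

629 MiB = 629 × 1,048,576 = 659,554,304 bytes
629 MB = 629 × 1,000,000 = 629,000,000 bytes
difference = 30,554,304 bytes
30,554,304 / 1,000,000 = 30.554 MB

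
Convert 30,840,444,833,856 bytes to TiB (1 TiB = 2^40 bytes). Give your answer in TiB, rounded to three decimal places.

28.049 TiB

30,840,444,833,856 bytes given.
1 TiB = 2^40 bytes = 1,099,511,627,776 bytes
30,840,444,833,856 / 1,099,511,627,776 = 28.049 TiB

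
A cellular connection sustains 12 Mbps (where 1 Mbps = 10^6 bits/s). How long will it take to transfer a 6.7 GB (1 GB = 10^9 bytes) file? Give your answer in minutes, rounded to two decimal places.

74.44 minutes

6.7 GB = 6,700,000,000 bytes = 53,600,000,000 bits
12 Mbps = 12,000,000 bits/s
time = 53,600,000,000 / 12,000,000 = 4,466.667 s
4,466.667 s / 60 = 74.44 minutes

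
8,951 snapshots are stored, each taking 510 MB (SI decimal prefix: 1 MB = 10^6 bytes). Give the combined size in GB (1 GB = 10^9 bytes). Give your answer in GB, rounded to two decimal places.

Total = 8,951 × 510 MB = 4,565,010 MB
= 4,565,010 × 1,000,000 bytes = 4,565,010,000,000 bytes
1 GB = 1,000,000,000 bytes
4,565,010,000,000 / 1,000,000,000 = 4,565.01 GB

4,565.01 GB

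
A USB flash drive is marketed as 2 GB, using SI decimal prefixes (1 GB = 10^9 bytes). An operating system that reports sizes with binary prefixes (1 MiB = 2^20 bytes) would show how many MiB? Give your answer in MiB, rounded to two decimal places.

1,907.35 MiB

2 GB × 1,000,000,000 bytes/GB = 2,000,000,000 bytes
1 MiB = 1,048,576 bytes
2,000,000,000 / 1,048,576 = 1,907.35 MiB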